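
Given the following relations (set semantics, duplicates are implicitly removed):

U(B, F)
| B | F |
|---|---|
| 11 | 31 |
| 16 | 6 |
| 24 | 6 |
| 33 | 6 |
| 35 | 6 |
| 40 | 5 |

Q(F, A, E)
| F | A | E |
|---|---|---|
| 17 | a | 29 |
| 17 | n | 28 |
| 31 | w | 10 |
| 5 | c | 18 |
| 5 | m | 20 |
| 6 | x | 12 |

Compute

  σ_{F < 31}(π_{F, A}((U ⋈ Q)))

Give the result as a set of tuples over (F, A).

Natural join on F: {(11, 31, w, 10), (16, 6, x, 12), (24, 6, x, 12), (33, 6, x, 12), (35, 6, x, 12), (40, 5, c, 18), (40, 5, m, 20)}
π[F, A]: project onto (F, A) (3 duplicate(s) eliminated) → {(31, w), (5, c), (5, m), (6, x)}
σ[F < 31]: keep tuples satisfying F < 31 → {(5, c), (5, m), (6, x)}

{(5, c), (5, m), (6, x)}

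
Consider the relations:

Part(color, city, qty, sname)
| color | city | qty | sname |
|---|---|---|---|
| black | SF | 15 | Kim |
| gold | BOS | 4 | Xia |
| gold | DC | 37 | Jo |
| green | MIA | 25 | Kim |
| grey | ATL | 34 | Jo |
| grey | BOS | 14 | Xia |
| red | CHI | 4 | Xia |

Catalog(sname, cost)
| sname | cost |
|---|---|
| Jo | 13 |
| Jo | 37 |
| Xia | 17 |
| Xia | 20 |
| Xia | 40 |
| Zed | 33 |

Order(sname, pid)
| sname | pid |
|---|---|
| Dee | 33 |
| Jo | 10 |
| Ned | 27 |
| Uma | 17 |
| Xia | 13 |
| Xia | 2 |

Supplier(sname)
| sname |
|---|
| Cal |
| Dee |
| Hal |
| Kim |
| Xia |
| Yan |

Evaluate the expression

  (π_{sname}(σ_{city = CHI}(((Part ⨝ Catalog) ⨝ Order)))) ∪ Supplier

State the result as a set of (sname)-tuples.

{Cal, Dee, Hal, Kim, Xia, Yan}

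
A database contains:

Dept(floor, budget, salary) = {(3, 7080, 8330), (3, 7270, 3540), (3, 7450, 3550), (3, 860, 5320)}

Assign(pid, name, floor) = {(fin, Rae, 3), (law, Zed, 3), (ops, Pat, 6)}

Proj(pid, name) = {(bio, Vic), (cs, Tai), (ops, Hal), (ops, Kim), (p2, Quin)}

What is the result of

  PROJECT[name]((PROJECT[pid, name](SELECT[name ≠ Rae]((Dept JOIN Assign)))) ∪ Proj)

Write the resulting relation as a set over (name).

{Hal, Kim, Quin, Tai, Vic, Zed}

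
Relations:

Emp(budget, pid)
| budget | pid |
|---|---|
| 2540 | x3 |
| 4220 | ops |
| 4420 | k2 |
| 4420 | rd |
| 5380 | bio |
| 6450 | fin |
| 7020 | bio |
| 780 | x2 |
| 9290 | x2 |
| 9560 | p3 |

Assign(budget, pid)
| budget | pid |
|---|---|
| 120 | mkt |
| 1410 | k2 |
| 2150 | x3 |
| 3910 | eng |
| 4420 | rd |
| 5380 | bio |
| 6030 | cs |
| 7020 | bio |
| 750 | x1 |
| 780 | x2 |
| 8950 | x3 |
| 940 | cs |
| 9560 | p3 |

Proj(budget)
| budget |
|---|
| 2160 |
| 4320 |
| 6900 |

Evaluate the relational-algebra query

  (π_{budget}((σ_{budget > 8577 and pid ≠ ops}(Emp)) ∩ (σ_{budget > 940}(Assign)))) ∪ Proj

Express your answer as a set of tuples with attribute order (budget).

{2160, 4320, 6900, 9560}

σ[budget > 8577 and pid ≠ ops]: keep tuples satisfying budget > 8577 and pid ≠ ops → {(9290, x2), (9560, p3)}
σ[budget > 940]: keep tuples satisfying budget > 940 → {(1410, k2), (2150, x3), (3910, eng), (4420, rd), (5380, bio), (6030, cs), (7020, bio), (8950, x3), (9560, p3)}
Set intersection of the two operands is {(9560, p3)}.
Keep only column(s) budget: {9560}
Set union of the two operands is {2160, 4320, 6900, 9560}.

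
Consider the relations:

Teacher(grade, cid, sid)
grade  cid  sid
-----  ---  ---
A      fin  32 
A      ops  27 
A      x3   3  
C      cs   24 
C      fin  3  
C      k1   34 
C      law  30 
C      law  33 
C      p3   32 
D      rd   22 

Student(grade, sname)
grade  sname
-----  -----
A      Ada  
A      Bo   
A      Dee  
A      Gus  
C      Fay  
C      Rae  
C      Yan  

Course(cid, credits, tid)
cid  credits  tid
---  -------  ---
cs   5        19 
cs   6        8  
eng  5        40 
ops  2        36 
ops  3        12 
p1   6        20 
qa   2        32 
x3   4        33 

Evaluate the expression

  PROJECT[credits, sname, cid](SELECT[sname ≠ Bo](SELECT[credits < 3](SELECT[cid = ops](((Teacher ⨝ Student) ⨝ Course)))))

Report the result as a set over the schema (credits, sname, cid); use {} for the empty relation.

{(2, Ada, ops), (2, Dee, ops), (2, Gus, ops)}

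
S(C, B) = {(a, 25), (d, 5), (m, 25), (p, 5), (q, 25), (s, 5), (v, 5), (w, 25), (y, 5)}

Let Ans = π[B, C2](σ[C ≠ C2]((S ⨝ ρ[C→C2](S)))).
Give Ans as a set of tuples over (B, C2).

ρ[C→C2]: schema becomes (C2, B); tuples unchanged.
Natural join on B: {(a, 25, a), (a, 25, m), (a, 25, q), (a, 25, w), (d, 5, d), (d, 5, p), (d, 5, s), (d, 5, v), (d, 5, y), (m, 25, a), (m, 25, m), (m, 25, q), (m, 25, w), (p, 5, d), (p, 5, p), (p, 5, s), (p, 5, v), (p, 5, y), (q, 25, a), (q, 25, m), (q, 25, q), (q, 25, w), (s, 5, d), (s, 5, p), (s, 5, s), (s, 5, v), (s, 5, y), (v, 5, d), (v, 5, p), (v, 5, s), (v, 5, v), (v, 5, y), (w, 25, a), (w, 25, m), (w, 25, q), (w, 25, w), (y, 5, d), (y, 5, p), (y, 5, s), (y, 5, v), (y, 5, y)}
Selection C ≠ C2: {(a, 25, m), (a, 25, q), (a, 25, w), (d, 5, p), (d, 5, s), (d, 5, v), (d, 5, y), (m, 25, a), (m, 25, q), (m, 25, w), (p, 5, d), (p, 5, s), (p, 5, v), (p, 5, y), (q, 25, a), (q, 25, m), (q, 25, w), (s, 5, d), (s, 5, p), (s, 5, v), (s, 5, y), (v, 5, d), (v, 5, p), (v, 5, s), (v, 5, y), (w, 25, a), (w, 25, m), (w, 25, q), (y, 5, d), (y, 5, p), (y, 5, s), (y, 5, v)}
π[B, C2]: project onto (B, C2) (23 duplicate(s) eliminated) → {(25, a), (25, m), (25, q), (25, w), (5, d), (5, p), (5, s), (5, v), (5, y)}

{(25, a), (25, m), (25, q), (25, w), (5, d), (5, p), (5, s), (5, v), (5, y)}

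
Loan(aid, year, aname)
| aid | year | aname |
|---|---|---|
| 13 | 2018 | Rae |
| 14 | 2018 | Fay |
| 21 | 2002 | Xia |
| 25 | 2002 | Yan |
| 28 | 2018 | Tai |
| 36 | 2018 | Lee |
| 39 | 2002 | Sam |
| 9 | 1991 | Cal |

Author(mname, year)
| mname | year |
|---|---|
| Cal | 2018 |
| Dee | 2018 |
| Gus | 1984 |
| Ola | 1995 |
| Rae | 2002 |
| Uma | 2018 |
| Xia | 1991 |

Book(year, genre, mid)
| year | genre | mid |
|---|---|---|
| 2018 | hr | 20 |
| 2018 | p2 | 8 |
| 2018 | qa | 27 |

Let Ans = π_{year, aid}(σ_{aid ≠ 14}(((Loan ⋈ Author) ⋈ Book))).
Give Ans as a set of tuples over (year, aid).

Loan ⋈ Author (natural join on year): {(13, 2018, Rae, Cal), (13, 2018, Rae, Dee), (13, 2018, Rae, Uma), (14, 2018, Fay, Cal), (14, 2018, Fay, Dee), (14, 2018, Fay, Uma), (21, 2002, Xia, Rae), (25, 2002, Yan, Rae), (28, 2018, Tai, Cal), (28, 2018, Tai, Dee), (28, 2018, Tai, Uma), (36, 2018, Lee, Cal), (36, 2018, Lee, Dee), (36, 2018, Lee, Uma), (39, 2002, Sam, Rae), (9, 1991, Cal, Xia)}
(Loan ⋈ Author) ⋈ Book (natural join on year): {(13, 2018, Rae, Cal, hr, 20), (13, 2018, Rae, Cal, p2, 8), (13, 2018, Rae, Cal, qa, 27), (13, 2018, Rae, Dee, hr, 20), (13, 2018, Rae, Dee, p2, 8), (13, 2018, Rae, Dee, qa, 27), (13, 2018, Rae, Uma, hr, 20), (13, 2018, Rae, Uma, p2, 8), (13, 2018, Rae, Uma, qa, 27), (14, 2018, Fay, Cal, hr, 20), (14, 2018, Fay, Cal, p2, 8), (14, 2018, Fay, Cal, qa, 27), (14, 2018, Fay, Dee, hr, 20), (14, 2018, Fay, Dee, p2, 8), (14, 2018, Fay, Dee, qa, 27), (14, 2018, Fay, Uma, hr, 20), (14, 2018, Fay, Uma, p2, 8), (14, 2018, Fay, Uma, qa, 27), (28, 2018, Tai, Cal, hr, 20), (28, 2018, Tai, Cal, p2, 8), (28, 2018, Tai, Cal, qa, 27), (28, 2018, Tai, Dee, hr, 20), (28, 2018, Tai, Dee, p2, 8), (28, 2018, Tai, Dee, qa, 27), (28, 2018, Tai, Uma, hr, 20), (28, 2018, Tai, Uma, p2, 8), (28, 2018, Tai, Uma, qa, 27), (36, 2018, Lee, Cal, hr, 20), (36, 2018, Lee, Cal, p2, 8), (36, 2018, Lee, Cal, qa, 27), (36, 2018, Lee, Dee, hr, 20), (36, 2018, Lee, Dee, p2, 8), (36, 2018, Lee, Dee, qa, 27), (36, 2018, Lee, Uma, hr, 20), (36, 2018, Lee, Uma, p2, 8), (36, 2018, Lee, Uma, qa, 27)}
Selection aid ≠ 14: {(13, 2018, Rae, Cal, hr, 20), (13, 2018, Rae, Cal, p2, 8), (13, 2018, Rae, Cal, qa, 27), (13, 2018, Rae, Dee, hr, 20), (13, 2018, Rae, Dee, p2, 8), (13, 2018, Rae, Dee, qa, 27), (13, 2018, Rae, Uma, hr, 20), (13, 2018, Rae, Uma, p2, 8), (13, 2018, Rae, Uma, qa, 27), (28, 2018, Tai, Cal, hr, 20), (28, 2018, Tai, Cal, p2, 8), (28, 2018, Tai, Cal, qa, 27), (28, 2018, Tai, Dee, hr, 20), (28, 2018, Tai, Dee, p2, 8), (28, 2018, Tai, Dee, qa, 27), (28, 2018, Tai, Uma, hr, 20), (28, 2018, Tai, Uma, p2, 8), (28, 2018, Tai, Uma, qa, 27), (36, 2018, Lee, Cal, hr, 20), (36, 2018, Lee, Cal, p2, 8), (36, 2018, Lee, Cal, qa, 27), (36, 2018, Lee, Dee, hr, 20), (36, 2018, Lee, Dee, p2, 8), (36, 2018, Lee, Dee, qa, 27), (36, 2018, Lee, Uma, hr, 20), (36, 2018, Lee, Uma, p2, 8), (36, 2018, Lee, Uma, qa, 27)}
π[year, aid]: project onto (year, aid) (24 duplicate(s) eliminated) → {(2018, 13), (2018, 28), (2018, 36)}

{(2018, 13), (2018, 28), (2018, 36)}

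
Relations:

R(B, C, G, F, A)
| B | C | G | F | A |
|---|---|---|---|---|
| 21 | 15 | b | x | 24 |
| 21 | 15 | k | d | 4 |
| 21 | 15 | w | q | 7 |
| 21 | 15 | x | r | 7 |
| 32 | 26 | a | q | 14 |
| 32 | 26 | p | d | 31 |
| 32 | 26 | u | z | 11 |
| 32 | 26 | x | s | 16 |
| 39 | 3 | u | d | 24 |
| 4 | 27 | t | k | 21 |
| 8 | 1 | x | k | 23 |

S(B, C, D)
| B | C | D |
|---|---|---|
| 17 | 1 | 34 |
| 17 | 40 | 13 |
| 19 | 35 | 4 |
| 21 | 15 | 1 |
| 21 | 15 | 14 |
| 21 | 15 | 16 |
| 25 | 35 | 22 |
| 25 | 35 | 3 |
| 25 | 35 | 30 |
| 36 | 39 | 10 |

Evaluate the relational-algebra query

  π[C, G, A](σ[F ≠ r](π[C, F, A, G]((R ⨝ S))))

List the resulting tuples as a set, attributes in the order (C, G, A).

R ⋈ S (natural join on B, C): {(21, 15, b, x, 24, 1), (21, 15, b, x, 24, 14), (21, 15, b, x, 24, 16), (21, 15, k, d, 4, 1), (21, 15, k, d, 4, 14), (21, 15, k, d, 4, 16), (21, 15, w, q, 7, 1), (21, 15, w, q, 7, 14), (21, 15, w, q, 7, 16), (21, 15, x, r, 7, 1), (21, 15, x, r, 7, 14), (21, 15, x, r, 7, 16)}
π[C, F, A, G]: project onto (C, F, A, G) (8 duplicate(s) eliminated) → {(15, d, 4, k), (15, q, 7, w), (15, r, 7, x), (15, x, 24, b)}
Apply σ_{F ≠ r}; surviving tuples: {(15, d, 4, k), (15, q, 7, w), (15, x, 24, b)}
π[C, G, A]: project onto (C, G, A) → {(15, b, 24), (15, k, 4), (15, w, 7)}

{(15, b, 24), (15, k, 4), (15, w, 7)}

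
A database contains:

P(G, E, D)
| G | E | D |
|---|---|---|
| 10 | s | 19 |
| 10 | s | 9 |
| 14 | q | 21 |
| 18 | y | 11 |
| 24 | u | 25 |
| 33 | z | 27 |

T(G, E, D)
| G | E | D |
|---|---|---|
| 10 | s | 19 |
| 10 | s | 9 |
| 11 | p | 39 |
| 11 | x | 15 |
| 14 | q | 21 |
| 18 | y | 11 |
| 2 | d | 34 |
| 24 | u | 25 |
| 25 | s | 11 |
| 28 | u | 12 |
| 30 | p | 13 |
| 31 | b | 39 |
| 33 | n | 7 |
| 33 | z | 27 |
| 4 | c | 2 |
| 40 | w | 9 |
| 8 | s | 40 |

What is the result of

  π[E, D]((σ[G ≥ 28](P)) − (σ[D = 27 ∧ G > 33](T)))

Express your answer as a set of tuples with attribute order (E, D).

Selection G ≥ 28: {(33, z, 27)}
Selection D = 27 ∧ G > 33: {}
Difference: {(33, z, 27)} with {} → {(33, z, 27)}
π_{E, D} gives {(z, 27)}.

{(z, 27)}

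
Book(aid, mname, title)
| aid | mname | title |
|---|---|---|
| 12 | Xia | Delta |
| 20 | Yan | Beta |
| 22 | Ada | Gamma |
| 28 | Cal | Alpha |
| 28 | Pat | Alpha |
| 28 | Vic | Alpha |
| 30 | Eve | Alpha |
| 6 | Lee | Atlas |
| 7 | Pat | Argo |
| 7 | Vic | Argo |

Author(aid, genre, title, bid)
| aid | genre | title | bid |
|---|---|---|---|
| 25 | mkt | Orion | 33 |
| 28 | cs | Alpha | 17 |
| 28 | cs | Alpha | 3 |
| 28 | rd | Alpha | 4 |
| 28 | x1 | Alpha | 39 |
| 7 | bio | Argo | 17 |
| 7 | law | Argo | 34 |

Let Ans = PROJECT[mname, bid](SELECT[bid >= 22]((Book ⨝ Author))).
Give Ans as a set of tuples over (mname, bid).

{(Cal, 39), (Pat, 34), (Pat, 39), (Vic, 34), (Vic, 39)}

Book ⋈ Author (natural join on aid, title): {(28, Cal, Alpha, cs, 17), (28, Cal, Alpha, cs, 3), (28, Cal, Alpha, rd, 4), (28, Cal, Alpha, x1, 39), (28, Pat, Alpha, cs, 17), (28, Pat, Alpha, cs, 3), (28, Pat, Alpha, rd, 4), (28, Pat, Alpha, x1, 39), (28, Vic, Alpha, cs, 17), (28, Vic, Alpha, cs, 3), (28, Vic, Alpha, rd, 4), (28, Vic, Alpha, x1, 39), (7, Pat, Argo, bio, 17), (7, Pat, Argo, law, 34), (7, Vic, Argo, bio, 17), (7, Vic, Argo, law, 34)}
Filtering on bid >= 22 leaves {(28, Cal, Alpha, x1, 39), (28, Pat, Alpha, x1, 39), (28, Vic, Alpha, x1, 39), (7, Pat, Argo, law, 34), (7, Vic, Argo, law, 34)}.
Projecting to mname, bid: {(Cal, 39), (Pat, 34), (Pat, 39), (Vic, 34), (Vic, 39)}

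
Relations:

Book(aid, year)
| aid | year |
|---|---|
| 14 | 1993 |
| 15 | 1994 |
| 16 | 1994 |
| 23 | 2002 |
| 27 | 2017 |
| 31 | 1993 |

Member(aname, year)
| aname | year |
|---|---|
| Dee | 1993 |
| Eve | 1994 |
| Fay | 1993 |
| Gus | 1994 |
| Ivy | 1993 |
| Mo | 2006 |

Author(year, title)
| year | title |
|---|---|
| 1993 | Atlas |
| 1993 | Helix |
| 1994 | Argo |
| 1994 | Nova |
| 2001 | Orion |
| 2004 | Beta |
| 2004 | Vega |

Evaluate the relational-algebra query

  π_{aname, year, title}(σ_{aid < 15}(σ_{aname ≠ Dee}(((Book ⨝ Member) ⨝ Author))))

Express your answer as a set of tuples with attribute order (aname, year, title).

Joining Book and Member on year yields {(14, 1993, Dee), (14, 1993, Fay), (14, 1993, Ivy), (15, 1994, Eve), (15, 1994, Gus), (16, 1994, Eve), (16, 1994, Gus), (31, 1993, Dee), (31, 1993, Fay), (31, 1993, Ivy)}.
Joining (Book ⨝ Member) and Author on year yields {(14, 1993, Dee, Atlas), (14, 1993, Dee, Helix), (14, 1993, Fay, Atlas), (14, 1993, Fay, Helix), (14, 1993, Ivy, Atlas), (14, 1993, Ivy, Helix), (15, 1994, Eve, Argo), (15, 1994, Eve, Nova), (15, 1994, Gus, Argo), (15, 1994, Gus, Nova), (16, 1994, Eve, Argo), (16, 1994, Eve, Nova), (16, 1994, Gus, Argo), (16, 1994, Gus, Nova), (31, 1993, Dee, Atlas), (31, 1993, Dee, Helix), (31, 1993, Fay, Atlas), (31, 1993, Fay, Helix), (31, 1993, Ivy, Atlas), (31, 1993, Ivy, Helix)}.
Apply σ_{aname ≠ Dee}; surviving tuples: {(14, 1993, Fay, Atlas), (14, 1993, Fay, Helix), (14, 1993, Ivy, Atlas), (14, 1993, Ivy, Helix), (15, 1994, Eve, Argo), (15, 1994, Eve, Nova), (15, 1994, Gus, Argo), (15, 1994, Gus, Nova), (16, 1994, Eve, Argo), (16, 1994, Eve, Nova), (16, 1994, Gus, Argo), (16, 1994, Gus, Nova), (31, 1993, Fay, Atlas), (31, 1993, Fay, Helix), (31, 1993, Ivy, Atlas), (31, 1993, Ivy, Helix)}
Apply σ_{aid < 15}; surviving tuples: {(14, 1993, Fay, Atlas), (14, 1993, Fay, Helix), (14, 1993, Ivy, Atlas), (14, 1993, Ivy, Helix)}
π_{aname, year, title} gives {(Fay, 1993, Atlas), (Fay, 1993, Helix), (Ivy, 1993, Atlas), (Ivy, 1993, Helix)}.

{(Fay, 1993, Atlas), (Fay, 1993, Helix), (Ivy, 1993, Atlas), (Ivy, 1993, Helix)}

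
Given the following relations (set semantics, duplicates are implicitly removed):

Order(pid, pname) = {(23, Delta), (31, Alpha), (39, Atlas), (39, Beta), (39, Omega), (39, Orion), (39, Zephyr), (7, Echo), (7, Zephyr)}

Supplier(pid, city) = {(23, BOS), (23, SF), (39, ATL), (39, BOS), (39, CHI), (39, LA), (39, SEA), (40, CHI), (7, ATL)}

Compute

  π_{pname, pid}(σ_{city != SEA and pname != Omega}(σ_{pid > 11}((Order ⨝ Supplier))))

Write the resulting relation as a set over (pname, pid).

{(Atlas, 39), (Beta, 39), (Delta, 23), (Orion, 39), (Zephyr, 39)}

Natural join on pid: {(23, Delta, BOS), (23, Delta, SF), (39, Atlas, ATL), (39, Atlas, BOS), (39, Atlas, CHI), (39, Atlas, LA), (39, Atlas, SEA), (39, Beta, ATL), (39, Beta, BOS), (39, Beta, CHI), (39, Beta, LA), (39, Beta, SEA), (39, Omega, ATL), (39, Omega, BOS), (39, Omega, CHI), (39, Omega, LA), (39, Omega, SEA), (39, Orion, ATL), (39, Orion, BOS), (39, Orion, CHI), (39, Orion, LA), (39, Orion, SEA), (39, Zephyr, ATL), (39, Zephyr, BOS), (39, Zephyr, CHI), (39, Zephyr, LA), (39, Zephyr, SEA), (7, Echo, ATL), (7, Zephyr, ATL)}
Apply σ_{pid > 11}; surviving tuples: {(23, Delta, BOS), (23, Delta, SF), (39, Atlas, ATL), (39, Atlas, BOS), (39, Atlas, CHI), (39, Atlas, LA), (39, Atlas, SEA), (39, Beta, ATL), (39, Beta, BOS), (39, Beta, CHI), (39, Beta, LA), (39, Beta, SEA), (39, Omega, ATL), (39, Omega, BOS), (39, Omega, CHI), (39, Omega, LA), (39, Omega, SEA), (39, Orion, ATL), (39, Orion, BOS), (39, Orion, CHI), (39, Orion, LA), (39, Orion, SEA), (39, Zephyr, ATL), (39, Zephyr, BOS), (39, Zephyr, CHI), (39, Zephyr, LA), (39, Zephyr, SEA)}
Apply σ_{city != SEA and pname != Omega}; surviving tuples: {(23, Delta, BOS), (23, Delta, SF), (39, Atlas, ATL), (39, Atlas, BOS), (39, Atlas, CHI), (39, Atlas, LA), (39, Beta, ATL), (39, Beta, BOS), (39, Beta, CHI), (39, Beta, LA), (39, Orion, ATL), (39, Orion, BOS), (39, Orion, CHI), (39, Orion, LA), (39, Zephyr, ATL), (39, Zephyr, BOS), (39, Zephyr, CHI), (39, Zephyr, LA)}
Keep only column(s) pname, pid (13 duplicate(s) eliminated): {(Atlas, 39), (Beta, 39), (Delta, 23), (Orion, 39), (Zephyr, 39)}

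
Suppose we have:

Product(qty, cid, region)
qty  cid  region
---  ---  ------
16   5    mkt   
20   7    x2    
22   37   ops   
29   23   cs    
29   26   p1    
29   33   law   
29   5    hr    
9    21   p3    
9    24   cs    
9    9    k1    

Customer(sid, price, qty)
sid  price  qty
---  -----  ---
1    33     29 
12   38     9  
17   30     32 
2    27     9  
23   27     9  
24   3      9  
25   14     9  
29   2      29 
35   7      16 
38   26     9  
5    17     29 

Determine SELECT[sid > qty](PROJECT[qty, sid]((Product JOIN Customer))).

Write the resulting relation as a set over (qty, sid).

Product ⋈ Customer (natural join on qty): {(16, 5, mkt, 35, 7), (29, 23, cs, 1, 33), (29, 23, cs, 29, 2), (29, 23, cs, 5, 17), (29, 26, p1, 1, 33), (29, 26, p1, 29, 2), (29, 26, p1, 5, 17), (29, 33, law, 1, 33), (29, 33, law, 29, 2), (29, 33, law, 5, 17), (29, 5, hr, 1, 33), (29, 5, hr, 29, 2), (29, 5, hr, 5, 17), (9, 21, p3, 12, 38), (9, 21, p3, 2, 27), (9, 21, p3, 23, 27), (9, 21, p3, 24, 3), (9, 21, p3, 25, 14), (9, 21, p3, 38, 26), (9, 24, cs, 12, 38), (9, 24, cs, 2, 27), (9, 24, cs, 23, 27), (9, 24, cs, 24, 3), (9, 24, cs, 25, 14), (9, 24, cs, 38, 26), (9, 9, k1, 12, 38), (9, 9, k1, 2, 27), (9, 9, k1, 23, 27), (9, 9, k1, 24, 3), (9, 9, k1, 25, 14), (9, 9, k1, 38, 26)}
π[qty, sid]: project onto (qty, sid) (21 duplicate(s) eliminated) → {(16, 35), (29, 1), (29, 29), (29, 5), (9, 12), (9, 2), (9, 23), (9, 24), (9, 25), (9, 38)}
Filtering on sid > qty leaves {(16, 35), (9, 12), (9, 23), (9, 24), (9, 25), (9, 38)}.

{(16, 35), (9, 12), (9, 23), (9, 24), (9, 25), (9, 38)}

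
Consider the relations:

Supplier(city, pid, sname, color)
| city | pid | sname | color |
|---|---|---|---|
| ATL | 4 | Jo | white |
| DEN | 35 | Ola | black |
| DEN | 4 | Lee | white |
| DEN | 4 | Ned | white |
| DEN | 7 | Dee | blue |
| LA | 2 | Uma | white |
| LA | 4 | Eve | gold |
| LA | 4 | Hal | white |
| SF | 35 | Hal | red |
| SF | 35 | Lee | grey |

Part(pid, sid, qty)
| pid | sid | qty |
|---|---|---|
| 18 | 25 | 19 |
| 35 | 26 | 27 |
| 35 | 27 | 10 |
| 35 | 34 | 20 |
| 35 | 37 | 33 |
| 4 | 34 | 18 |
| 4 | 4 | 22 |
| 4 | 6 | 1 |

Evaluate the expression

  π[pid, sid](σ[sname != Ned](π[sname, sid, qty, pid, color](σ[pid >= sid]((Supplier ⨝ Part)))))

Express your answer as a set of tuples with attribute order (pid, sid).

{(35, 26), (35, 27), (35, 34), (4, 4)}

Joining Supplier and Part on pid yields {(ATL, 4, Jo, white, 34, 18), (ATL, 4, Jo, white, 4, 22), (ATL, 4, Jo, white, 6, 1), (DEN, 35, Ola, black, 26, 27), (DEN, 35, Ola, black, 27, 10), (DEN, 35, Ola, black, 34, 20), (DEN, 35, Ola, black, 37, 33), (DEN, 4, Lee, white, 34, 18), (DEN, 4, Lee, white, 4, 22), (DEN, 4, Lee, white, 6, 1), (DEN, 4, Ned, white, 34, 18), (DEN, 4, Ned, white, 4, 22), (DEN, 4, Ned, white, 6, 1), (LA, 4, Eve, gold, 34, 18), (LA, 4, Eve, gold, 4, 22), (LA, 4, Eve, gold, 6, 1), (LA, 4, Hal, white, 34, 18), (LA, 4, Hal, white, 4, 22), (LA, 4, Hal, white, 6, 1), (SF, 35, Hal, red, 26, 27), (SF, 35, Hal, red, 27, 10), (SF, 35, Hal, red, 34, 20), (SF, 35, Hal, red, 37, 33), (SF, 35, Lee, grey, 26, 27), (SF, 35, Lee, grey, 27, 10), (SF, 35, Lee, grey, 34, 20), (SF, 35, Lee, grey, 37, 33)}.
Filtering on pid >= sid leaves {(ATL, 4, Jo, white, 4, 22), (DEN, 35, Ola, black, 26, 27), (DEN, 35, Ola, black, 27, 10), (DEN, 35, Ola, black, 34, 20), (DEN, 4, Lee, white, 4, 22), (DEN, 4, Ned, white, 4, 22), (LA, 4, Eve, gold, 4, 22), (LA, 4, Hal, white, 4, 22), (SF, 35, Hal, red, 26, 27), (SF, 35, Hal, red, 27, 10), (SF, 35, Hal, red, 34, 20), (SF, 35, Lee, grey, 26, 27), (SF, 35, Lee, grey, 27, 10), (SF, 35, Lee, grey, 34, 20)}.
π[sname, sid, qty, pid, color]: project onto (sname, sid, qty, pid, color) → {(Eve, 4, 22, 4, gold), (Hal, 26, 27, 35, red), (Hal, 27, 10, 35, red), (Hal, 34, 20, 35, red), (Hal, 4, 22, 4, white), (Jo, 4, 22, 4, white), (Lee, 26, 27, 35, grey), (Lee, 27, 10, 35, grey), (Lee, 34, 20, 35, grey), (Lee, 4, 22, 4, white), (Ned, 4, 22, 4, white), (Ola, 26, 27, 35, black), (Ola, 27, 10, 35, black), (Ola, 34, 20, 35, black)}
Filtering on sname != Ned leaves {(Eve, 4, 22, 4, gold), (Hal, 26, 27, 35, red), (Hal, 27, 10, 35, red), (Hal, 34, 20, 35, red), (Hal, 4, 22, 4, white), (Jo, 4, 22, 4, white), (Lee, 26, 27, 35, grey), (Lee, 27, 10, 35, grey), (Lee, 34, 20, 35, grey), (Lee, 4, 22, 4, white), (Ola, 26, 27, 35, black), (Ola, 27, 10, 35, black), (Ola, 34, 20, 35, black)}.
π[pid, sid]: project onto (pid, sid) (9 duplicate(s) eliminated) → {(35, 26), (35, 27), (35, 34), (4, 4)}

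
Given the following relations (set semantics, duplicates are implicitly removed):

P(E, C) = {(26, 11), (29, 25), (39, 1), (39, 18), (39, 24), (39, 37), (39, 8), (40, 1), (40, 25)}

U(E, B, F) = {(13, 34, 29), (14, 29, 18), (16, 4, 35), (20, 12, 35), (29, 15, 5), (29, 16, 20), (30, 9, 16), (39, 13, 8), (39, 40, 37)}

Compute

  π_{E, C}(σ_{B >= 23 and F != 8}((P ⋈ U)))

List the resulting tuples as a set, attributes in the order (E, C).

{(39, 1), (39, 18), (39, 24), (39, 37), (39, 8)}

Natural join on E: {(29, 25, 15, 5), (29, 25, 16, 20), (39, 1, 13, 8), (39, 1, 40, 37), (39, 18, 13, 8), (39, 18, 40, 37), (39, 24, 13, 8), (39, 24, 40, 37), (39, 37, 13, 8), (39, 37, 40, 37), (39, 8, 13, 8), (39, 8, 40, 37)}
Selection B >= 23 and F != 8: {(39, 1, 40, 37), (39, 18, 40, 37), (39, 24, 40, 37), (39, 37, 40, 37), (39, 8, 40, 37)}
Projecting to E, C: {(39, 1), (39, 18), (39, 24), (39, 37), (39, 8)}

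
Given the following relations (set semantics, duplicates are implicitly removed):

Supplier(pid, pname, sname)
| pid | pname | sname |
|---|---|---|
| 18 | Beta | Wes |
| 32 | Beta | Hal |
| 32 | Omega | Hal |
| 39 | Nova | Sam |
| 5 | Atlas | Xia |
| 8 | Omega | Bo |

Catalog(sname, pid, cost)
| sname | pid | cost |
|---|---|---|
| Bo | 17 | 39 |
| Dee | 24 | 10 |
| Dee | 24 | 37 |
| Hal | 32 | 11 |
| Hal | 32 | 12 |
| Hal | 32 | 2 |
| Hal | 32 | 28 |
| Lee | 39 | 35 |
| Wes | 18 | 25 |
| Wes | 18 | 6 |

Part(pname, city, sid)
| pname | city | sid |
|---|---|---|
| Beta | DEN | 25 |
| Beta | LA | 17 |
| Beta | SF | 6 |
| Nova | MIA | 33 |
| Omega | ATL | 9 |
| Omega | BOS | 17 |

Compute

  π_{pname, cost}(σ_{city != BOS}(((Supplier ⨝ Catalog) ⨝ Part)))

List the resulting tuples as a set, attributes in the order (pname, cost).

Joining Supplier and Catalog on pid, sname yields {(18, Beta, Wes, 25), (18, Beta, Wes, 6), (32, Beta, Hal, 11), (32, Beta, Hal, 12), (32, Beta, Hal, 2), (32, Beta, Hal, 28), (32, Omega, Hal, 11), (32, Omega, Hal, 12), (32, Omega, Hal, 2), (32, Omega, Hal, 28)}.
Joining (Supplier ⨝ Catalog) and Part on pname yields {(18, Beta, Wes, 25, DEN, 25), (18, Beta, Wes, 25, LA, 17), (18, Beta, Wes, 25, SF, 6), (18, Beta, Wes, 6, DEN, 25), (18, Beta, Wes, 6, LA, 17), (18, Beta, Wes, 6, SF, 6), (32, Beta, Hal, 11, DEN, 25), (32, Beta, Hal, 11, LA, 17), (32, Beta, Hal, 11, SF, 6), (32, Beta, Hal, 12, DEN, 25), (32, Beta, Hal, 12, LA, 17), (32, Beta, Hal, 12, SF, 6), (32, Beta, Hal, 2, DEN, 25), (32, Beta, Hal, 2, LA, 17), (32, Beta, Hal, 2, SF, 6), (32, Beta, Hal, 28, DEN, 25), (32, Beta, Hal, 28, LA, 17), (32, Beta, Hal, 28, SF, 6), (32, Omega, Hal, 11, ATL, 9), (32, Omega, Hal, 11, BOS, 17), (32, Omega, Hal, 12, ATL, 9), (32, Omega, Hal, 12, BOS, 17), (32, Omega, Hal, 2, ATL, 9), (32, Omega, Hal, 2, BOS, 17), (32, Omega, Hal, 28, ATL, 9), (32, Omega, Hal, 28, BOS, 17)}.
Apply σ_{city != BOS}; surviving tuples: {(18, Beta, Wes, 25, DEN, 25), (18, Beta, Wes, 25, LA, 17), (18, Beta, Wes, 25, SF, 6), (18, Beta, Wes, 6, DEN, 25), (18, Beta, Wes, 6, LA, 17), (18, Beta, Wes, 6, SF, 6), (32, Beta, Hal, 11, DEN, 25), (32, Beta, Hal, 11, LA, 17), (32, Beta, Hal, 11, SF, 6), (32, Beta, Hal, 12, DEN, 25), (32, Beta, Hal, 12, LA, 17), (32, Beta, Hal, 12, SF, 6), (32, Beta, Hal, 2, DEN, 25), (32, Beta, Hal, 2, LA, 17), (32, Beta, Hal, 2, SF, 6), (32, Beta, Hal, 28, DEN, 25), (32, Beta, Hal, 28, LA, 17), (32, Beta, Hal, 28, SF, 6), (32, Omega, Hal, 11, ATL, 9), (32, Omega, Hal, 12, ATL, 9), (32, Omega, Hal, 2, ATL, 9), (32, Omega, Hal, 28, ATL, 9)}
Keep only column(s) pname, cost (12 duplicate(s) eliminated): {(Beta, 11), (Beta, 12), (Beta, 2), (Beta, 25), (Beta, 28), (Beta, 6), (Omega, 11), (Omega, 12), (Omega, 2), (Omega, 28)}

{(Beta, 11), (Beta, 12), (Beta, 2), (Beta, 25), (Beta, 28), (Beta, 6), (Omega, 11), (Omega, 12), (Omega, 2), (Omega, 28)}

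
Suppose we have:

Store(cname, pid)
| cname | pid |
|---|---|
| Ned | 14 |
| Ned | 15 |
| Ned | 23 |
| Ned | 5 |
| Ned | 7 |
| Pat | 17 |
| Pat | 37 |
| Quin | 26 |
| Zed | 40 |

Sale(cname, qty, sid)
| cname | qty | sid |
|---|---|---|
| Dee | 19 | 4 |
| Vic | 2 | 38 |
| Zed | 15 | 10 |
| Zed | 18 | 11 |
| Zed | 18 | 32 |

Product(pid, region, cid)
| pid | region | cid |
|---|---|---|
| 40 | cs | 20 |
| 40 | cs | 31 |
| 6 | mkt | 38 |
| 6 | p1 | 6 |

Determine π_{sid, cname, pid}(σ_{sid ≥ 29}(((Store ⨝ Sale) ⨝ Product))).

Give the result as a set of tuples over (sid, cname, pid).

{(32, Zed, 40)}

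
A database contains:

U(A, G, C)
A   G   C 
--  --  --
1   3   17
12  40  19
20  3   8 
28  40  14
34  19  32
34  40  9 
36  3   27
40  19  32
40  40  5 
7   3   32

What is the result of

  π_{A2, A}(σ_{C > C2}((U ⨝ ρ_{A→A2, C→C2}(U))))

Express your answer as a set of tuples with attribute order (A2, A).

ρ[A→A2, C→C2]: schema becomes (A2, G, C2); tuples unchanged.
U ⋈ ρ_{A→A2, C→C2}(U) (natural join on G): {(1, 3, 17, 1, 17), (1, 3, 17, 20, 8), (1, 3, 17, 36, 27), (1, 3, 17, 7, 32), (12, 40, 19, 12, 19), (12, 40, 19, 28, 14), (12, 40, 19, 34, 9), (12, 40, 19, 40, 5), (20, 3, 8, 1, 17), (20, 3, 8, 20, 8), (20, 3, 8, 36, 27), (20, 3, 8, 7, 32), (28, 40, 14, 12, 19), (28, 40, 14, 28, 14), (28, 40, 14, 34, 9), (28, 40, 14, 40, 5), (34, 19, 32, 34, 32), (34, 19, 32, 40, 32), (34, 40, 9, 12, 19), (34, 40, 9, 28, 14), (34, 40, 9, 34, 9), (34, 40, 9, 40, 5), (36, 3, 27, 1, 17), (36, 3, 27, 20, 8), (36, 3, 27, 36, 27), (36, 3, 27, 7, 32), (40, 19, 32, 34, 32), (40, 19, 32, 40, 32), (40, 40, 5, 12, 19), (40, 40, 5, 28, 14), (40, 40, 5, 34, 9), (40, 40, 5, 40, 5), (7, 3, 32, 1, 17), (7, 3, 32, 20, 8), (7, 3, 32, 36, 27), (7, 3, 32, 7, 32)}
Selection C > C2: {(1, 3, 17, 20, 8), (12, 40, 19, 28, 14), (12, 40, 19, 34, 9), (12, 40, 19, 40, 5), (28, 40, 14, 34, 9), (28, 40, 14, 40, 5), (34, 40, 9, 40, 5), (36, 3, 27, 1, 17), (36, 3, 27, 20, 8), (7, 3, 32, 1, 17), (7, 3, 32, 20, 8), (7, 3, 32, 36, 27)}
π_{A2, A} gives {(1, 36), (1, 7), (20, 1), (20, 36), (20, 7), (28, 12), (34, 12), (34, 28), (36, 7), (40, 12), (40, 28), (40, 34)}.

{(1, 36), (1, 7), (20, 1), (20, 36), (20, 7), (28, 12), (34, 12), (34, 28), (36, 7), (40, 12), (40, 28), (40, 34)}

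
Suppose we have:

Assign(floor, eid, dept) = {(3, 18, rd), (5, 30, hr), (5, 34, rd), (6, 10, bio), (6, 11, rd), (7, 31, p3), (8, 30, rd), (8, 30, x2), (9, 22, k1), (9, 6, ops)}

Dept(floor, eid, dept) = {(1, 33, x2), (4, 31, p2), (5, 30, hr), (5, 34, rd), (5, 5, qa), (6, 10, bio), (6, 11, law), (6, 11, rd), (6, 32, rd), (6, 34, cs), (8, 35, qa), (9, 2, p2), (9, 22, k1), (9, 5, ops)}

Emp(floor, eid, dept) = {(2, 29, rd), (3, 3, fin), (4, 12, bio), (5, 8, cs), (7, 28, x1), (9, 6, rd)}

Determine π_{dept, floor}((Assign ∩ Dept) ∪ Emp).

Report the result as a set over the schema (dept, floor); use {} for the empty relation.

{(bio, 4), (bio, 6), (cs, 5), (fin, 3), (hr, 5), (k1, 9), (rd, 2), (rd, 5), (rd, 6), (rd, 9), (x1, 7)}

Intersection: {(3, 18, rd), (5, 30, hr), (5, 34, rd), (6, 10, bio), (6, 11, rd), (7, 31, p3), (8, 30, rd), (8, 30, x2), (9, 22, k1), (9, 6, ops)} with {(1, 33, x2), (4, 31, p2), (5, 30, hr), (5, 34, rd), (5, 5, qa), (6, 10, bio), (6, 11, law), (6, 11, rd), (6, 32, rd), (6, 34, cs), (8, 35, qa), (9, 2, p2), (9, 22, k1), (9, 5, ops)} → {(5, 30, hr), (5, 34, rd), (6, 10, bio), (6, 11, rd), (9, 22, k1)}
Union: {(5, 30, hr), (5, 34, rd), (6, 10, bio), (6, 11, rd), (9, 22, k1)} with {(2, 29, rd), (3, 3, fin), (4, 12, bio), (5, 8, cs), (7, 28, x1), (9, 6, rd)} → {(2, 29, rd), (3, 3, fin), (4, 12, bio), (5, 30, hr), (5, 34, rd), (5, 8, cs), (6, 10, bio), (6, 11, rd), (7, 28, x1), (9, 22, k1), (9, 6, rd)}
π_{dept, floor} gives {(bio, 4), (bio, 6), (cs, 5), (fin, 3), (hr, 5), (k1, 9), (rd, 2), (rd, 5), (rd, 6), (rd, 9), (x1, 7)}.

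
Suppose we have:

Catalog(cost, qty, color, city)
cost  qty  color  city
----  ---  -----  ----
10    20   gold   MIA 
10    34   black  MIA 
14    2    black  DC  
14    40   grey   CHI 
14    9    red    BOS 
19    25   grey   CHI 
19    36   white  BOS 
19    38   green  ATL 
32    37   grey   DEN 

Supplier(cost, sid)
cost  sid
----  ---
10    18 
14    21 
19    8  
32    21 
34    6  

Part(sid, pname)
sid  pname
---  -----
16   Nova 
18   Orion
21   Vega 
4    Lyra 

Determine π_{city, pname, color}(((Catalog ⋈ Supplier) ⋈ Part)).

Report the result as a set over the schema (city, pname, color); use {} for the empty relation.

Joining Catalog and Supplier on cost yields {(10, 20, gold, MIA, 18), (10, 34, black, MIA, 18), (14, 2, black, DC, 21), (14, 40, grey, CHI, 21), (14, 9, red, BOS, 21), (19, 25, grey, CHI, 8), (19, 36, white, BOS, 8), (19, 38, green, ATL, 8), (32, 37, grey, DEN, 21)}.
Joining (Catalog ⋈ Supplier) and Part on sid yields {(10, 20, gold, MIA, 18, Orion), (10, 34, black, MIA, 18, Orion), (14, 2, black, DC, 21, Vega), (14, 40, grey, CHI, 21, Vega), (14, 9, red, BOS, 21, Vega), (32, 37, grey, DEN, 21, Vega)}.
Keep only column(s) city, pname, color: {(BOS, Vega, red), (CHI, Vega, grey), (DC, Vega, black), (DEN, Vega, grey), (MIA, Orion, black), (MIA, Orion, gold)}

{(BOS, Vega, red), (CHI, Vega, grey), (DC, Vega, black), (DEN, Vega, grey), (MIA, Orion, black), (MIA, Orion, gold)}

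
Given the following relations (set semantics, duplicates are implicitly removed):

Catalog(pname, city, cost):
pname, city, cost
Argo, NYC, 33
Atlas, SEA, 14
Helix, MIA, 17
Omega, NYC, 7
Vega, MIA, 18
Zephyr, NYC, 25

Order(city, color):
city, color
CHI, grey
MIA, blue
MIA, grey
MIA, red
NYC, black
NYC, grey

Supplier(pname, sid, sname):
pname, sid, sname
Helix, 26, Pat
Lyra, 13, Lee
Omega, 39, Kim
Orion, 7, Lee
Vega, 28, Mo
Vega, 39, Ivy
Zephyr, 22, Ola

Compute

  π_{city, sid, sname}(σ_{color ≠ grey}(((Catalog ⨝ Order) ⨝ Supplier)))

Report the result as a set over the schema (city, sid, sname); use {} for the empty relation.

Natural join on city: {(Argo, NYC, 33, black), (Argo, NYC, 33, grey), (Helix, MIA, 17, blue), (Helix, MIA, 17, grey), (Helix, MIA, 17, red), (Omega, NYC, 7, black), (Omega, NYC, 7, grey), (Vega, MIA, 18, blue), (Vega, MIA, 18, grey), (Vega, MIA, 18, red), (Zephyr, NYC, 25, black), (Zephyr, NYC, 25, grey)}
Natural join on pname: {(Helix, MIA, 17, blue, 26, Pat), (Helix, MIA, 17, grey, 26, Pat), (Helix, MIA, 17, red, 26, Pat), (Omega, NYC, 7, black, 39, Kim), (Omega, NYC, 7, grey, 39, Kim), (Vega, MIA, 18, blue, 28, Mo), (Vega, MIA, 18, blue, 39, Ivy), (Vega, MIA, 18, grey, 28, Mo), (Vega, MIA, 18, grey, 39, Ivy), (Vega, MIA, 18, red, 28, Mo), (Vega, MIA, 18, red, 39, Ivy), (Zephyr, NYC, 25, black, 22, Ola), (Zephyr, NYC, 25, grey, 22, Ola)}
Selection color ≠ grey: {(Helix, MIA, 17, blue, 26, Pat), (Helix, MIA, 17, red, 26, Pat), (Omega, NYC, 7, black, 39, Kim), (Vega, MIA, 18, blue, 28, Mo), (Vega, MIA, 18, blue, 39, Ivy), (Vega, MIA, 18, red, 28, Mo), (Vega, MIA, 18, red, 39, Ivy), (Zephyr, NYC, 25, black, 22, Ola)}
Projecting to city, sid, sname (3 duplicate(s) eliminated): {(MIA, 26, Pat), (MIA, 28, Mo), (MIA, 39, Ivy), (NYC, 22, Ola), (NYC, 39, Kim)}

{(MIA, 26, Pat), (MIA, 28, Mo), (MIA, 39, Ivy), (NYC, 22, Ola), (NYC, 39, Kim)}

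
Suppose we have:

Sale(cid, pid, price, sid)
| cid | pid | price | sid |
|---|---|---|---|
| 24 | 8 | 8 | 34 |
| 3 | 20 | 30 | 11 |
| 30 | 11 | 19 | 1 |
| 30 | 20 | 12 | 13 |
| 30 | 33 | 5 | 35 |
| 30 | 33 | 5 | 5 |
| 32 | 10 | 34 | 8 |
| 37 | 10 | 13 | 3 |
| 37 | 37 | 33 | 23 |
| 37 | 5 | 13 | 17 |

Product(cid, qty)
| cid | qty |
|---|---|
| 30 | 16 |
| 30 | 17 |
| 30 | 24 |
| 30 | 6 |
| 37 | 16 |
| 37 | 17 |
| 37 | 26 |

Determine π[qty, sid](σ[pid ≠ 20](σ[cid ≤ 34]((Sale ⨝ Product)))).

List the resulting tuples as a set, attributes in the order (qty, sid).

Natural join on cid: {(30, 11, 19, 1, 16), (30, 11, 19, 1, 17), (30, 11, 19, 1, 24), (30, 11, 19, 1, 6), (30, 20, 12, 13, 16), (30, 20, 12, 13, 17), (30, 20, 12, 13, 24), (30, 20, 12, 13, 6), (30, 33, 5, 35, 16), (30, 33, 5, 35, 17), (30, 33, 5, 35, 24), (30, 33, 5, 35, 6), (30, 33, 5, 5, 16), (30, 33, 5, 5, 17), (30, 33, 5, 5, 24), (30, 33, 5, 5, 6), (37, 10, 13, 3, 16), (37, 10, 13, 3, 17), (37, 10, 13, 3, 26), (37, 37, 33, 23, 16), (37, 37, 33, 23, 17), (37, 37, 33, 23, 26), (37, 5, 13, 17, 16), (37, 5, 13, 17, 17), (37, 5, 13, 17, 26)}
σ[cid ≤ 34]: keep tuples satisfying cid ≤ 34 → {(30, 11, 19, 1, 16), (30, 11, 19, 1, 17), (30, 11, 19, 1, 24), (30, 11, 19, 1, 6), (30, 20, 12, 13, 16), (30, 20, 12, 13, 17), (30, 20, 12, 13, 24), (30, 20, 12, 13, 6), (30, 33, 5, 35, 16), (30, 33, 5, 35, 17), (30, 33, 5, 35, 24), (30, 33, 5, 35, 6), (30, 33, 5, 5, 16), (30, 33, 5, 5, 17), (30, 33, 5, 5, 24), (30, 33, 5, 5, 6)}
σ[pid ≠ 20]: keep tuples satisfying pid ≠ 20 → {(30, 11, 19, 1, 16), (30, 11, 19, 1, 17), (30, 11, 19, 1, 24), (30, 11, 19, 1, 6), (30, 33, 5, 35, 16), (30, 33, 5, 35, 17), (30, 33, 5, 35, 24), (30, 33, 5, 35, 6), (30, 33, 5, 5, 16), (30, 33, 5, 5, 17), (30, 33, 5, 5, 24), (30, 33, 5, 5, 6)}
π[qty, sid]: project onto (qty, sid) → {(16, 1), (16, 35), (16, 5), (17, 1), (17, 35), (17, 5), (24, 1), (24, 35), (24, 5), (6, 1), (6, 35), (6, 5)}

{(16, 1), (16, 35), (16, 5), (17, 1), (17, 35), (17, 5), (24, 1), (24, 35), (24, 5), (6, 1), (6, 35), (6, 5)}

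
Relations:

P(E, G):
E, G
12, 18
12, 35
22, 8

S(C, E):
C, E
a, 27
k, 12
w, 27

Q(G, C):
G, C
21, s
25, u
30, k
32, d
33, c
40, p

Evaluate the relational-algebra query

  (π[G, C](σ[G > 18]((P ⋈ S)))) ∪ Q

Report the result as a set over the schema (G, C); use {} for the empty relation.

{(21, s), (25, u), (30, k), (32, d), (33, c), (35, k), (40, p)}

P ⋈ S (natural join on E): {(12, 18, k), (12, 35, k)}
Filtering on G > 18 leaves {(12, 35, k)}.
π_{G, C} gives {(35, k)}.
Union: {(35, k)} with {(21, s), (25, u), (30, k), (32, d), (33, c), (40, p)} → {(21, s), (25, u), (30, k), (32, d), (33, c), (35, k), (40, p)}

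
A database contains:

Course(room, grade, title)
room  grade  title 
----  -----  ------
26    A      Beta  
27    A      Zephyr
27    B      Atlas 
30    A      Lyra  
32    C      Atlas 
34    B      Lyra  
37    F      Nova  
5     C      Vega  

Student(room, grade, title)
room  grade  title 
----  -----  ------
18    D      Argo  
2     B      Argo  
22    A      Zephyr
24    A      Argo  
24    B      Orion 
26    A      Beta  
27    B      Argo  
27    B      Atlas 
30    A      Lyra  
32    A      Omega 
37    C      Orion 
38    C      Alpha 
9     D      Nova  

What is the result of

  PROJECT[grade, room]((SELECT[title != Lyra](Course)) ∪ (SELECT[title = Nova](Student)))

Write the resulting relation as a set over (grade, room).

{(A, 26), (A, 27), (B, 27), (C, 32), (C, 5), (D, 9), (F, 37)}

σ[title != Lyra]: keep tuples satisfying title != Lyra → {(26, A, Beta), (27, A, Zephyr), (27, B, Atlas), (32, C, Atlas), (37, F, Nova), (5, C, Vega)}
σ[title = Nova]: keep tuples satisfying title = Nova → {(9, D, Nova)}
Taking the union: {(26, A, Beta), (27, A, Zephyr), (27, B, Atlas), (32, C, Atlas), (37, F, Nova), (5, C, Vega), (9, D, Nova)}
π_{grade, room} gives {(A, 26), (A, 27), (B, 27), (C, 32), (C, 5), (D, 9), (F, 37)}.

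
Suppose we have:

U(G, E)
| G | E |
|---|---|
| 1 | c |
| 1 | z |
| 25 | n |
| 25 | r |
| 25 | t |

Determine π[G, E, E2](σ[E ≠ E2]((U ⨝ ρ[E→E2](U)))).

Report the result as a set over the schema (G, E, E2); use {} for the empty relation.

{(1, c, z), (1, z, c), (25, n, r), (25, n, t), (25, r, n), (25, r, t), (25, t, n), (25, t, r)}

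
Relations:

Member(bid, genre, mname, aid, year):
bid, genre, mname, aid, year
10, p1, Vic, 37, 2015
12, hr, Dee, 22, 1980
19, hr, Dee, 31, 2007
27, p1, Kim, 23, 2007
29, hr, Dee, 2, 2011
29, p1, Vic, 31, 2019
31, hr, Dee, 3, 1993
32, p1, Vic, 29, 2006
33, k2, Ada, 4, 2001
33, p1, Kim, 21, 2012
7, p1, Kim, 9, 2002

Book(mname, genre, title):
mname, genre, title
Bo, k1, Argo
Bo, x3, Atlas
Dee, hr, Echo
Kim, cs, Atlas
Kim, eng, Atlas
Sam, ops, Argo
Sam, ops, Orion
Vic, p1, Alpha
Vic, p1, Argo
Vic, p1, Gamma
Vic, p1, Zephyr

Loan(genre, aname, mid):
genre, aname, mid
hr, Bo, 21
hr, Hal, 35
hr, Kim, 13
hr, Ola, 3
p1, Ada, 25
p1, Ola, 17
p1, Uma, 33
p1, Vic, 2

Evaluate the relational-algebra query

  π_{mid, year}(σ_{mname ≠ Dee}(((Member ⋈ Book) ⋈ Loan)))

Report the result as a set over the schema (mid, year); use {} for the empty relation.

{(17, 2006), (17, 2015), (17, 2019), (2, 2006), (2, 2015), (2, 2019), (25, 2006), (25, 2015), (25, 2019), (33, 2006), (33, 2015), (33, 2019)}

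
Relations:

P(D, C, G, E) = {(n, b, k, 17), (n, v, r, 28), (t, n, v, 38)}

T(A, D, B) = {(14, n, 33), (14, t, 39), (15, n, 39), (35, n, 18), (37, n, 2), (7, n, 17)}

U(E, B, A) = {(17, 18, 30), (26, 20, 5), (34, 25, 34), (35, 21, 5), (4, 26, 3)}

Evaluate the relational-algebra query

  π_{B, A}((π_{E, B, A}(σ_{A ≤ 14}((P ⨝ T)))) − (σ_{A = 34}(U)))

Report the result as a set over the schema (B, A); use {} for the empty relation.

Natural join on D: {(n, b, k, 17, 14, 33), (n, b, k, 17, 15, 39), (n, b, k, 17, 35, 18), (n, b, k, 17, 37, 2), (n, b, k, 17, 7, 17), (n, v, r, 28, 14, 33), (n, v, r, 28, 15, 39), (n, v, r, 28, 35, 18), (n, v, r, 28, 37, 2), (n, v, r, 28, 7, 17), (t, n, v, 38, 14, 39)}
Filtering on A ≤ 14 leaves {(n, b, k, 17, 14, 33), (n, b, k, 17, 7, 17), (n, v, r, 28, 14, 33), (n, v, r, 28, 7, 17), (t, n, v, 38, 14, 39)}.
π_{E, B, A} gives {(17, 17, 7), (17, 33, 14), (28, 17, 7), (28, 33, 14), (38, 39, 14)}.
Filtering on A = 34 leaves {(34, 25, 34)}.
Taking the difference: {(17, 17, 7), (17, 33, 14), (28, 17, 7), (28, 33, 14), (38, 39, 14)}
π_{B, A} gives {(17, 7), (33, 14), (39, 14)} (2 duplicate(s) eliminated).

{(17, 7), (33, 14), (39, 14)}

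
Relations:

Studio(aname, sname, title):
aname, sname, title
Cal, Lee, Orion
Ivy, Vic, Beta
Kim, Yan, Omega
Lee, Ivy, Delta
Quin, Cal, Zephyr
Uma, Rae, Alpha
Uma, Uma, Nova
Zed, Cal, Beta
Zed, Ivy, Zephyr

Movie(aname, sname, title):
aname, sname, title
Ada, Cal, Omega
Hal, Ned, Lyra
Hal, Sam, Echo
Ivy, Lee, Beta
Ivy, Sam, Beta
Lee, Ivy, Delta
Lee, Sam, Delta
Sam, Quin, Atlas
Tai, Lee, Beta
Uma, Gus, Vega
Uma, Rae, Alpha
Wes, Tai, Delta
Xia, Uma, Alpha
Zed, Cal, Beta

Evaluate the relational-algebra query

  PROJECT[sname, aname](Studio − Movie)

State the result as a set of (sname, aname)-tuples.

{(Cal, Quin), (Ivy, Zed), (Lee, Cal), (Uma, Uma), (Vic, Ivy), (Yan, Kim)}

Set difference of the two operands is {(Cal, Lee, Orion), (Ivy, Vic, Beta), (Kim, Yan, Omega), (Quin, Cal, Zephyr), (Uma, Uma, Nova), (Zed, Ivy, Zephyr)}.
π_{sname, aname} gives {(Cal, Quin), (Ivy, Zed), (Lee, Cal), (Uma, Uma), (Vic, Ivy), (Yan, Kim)}.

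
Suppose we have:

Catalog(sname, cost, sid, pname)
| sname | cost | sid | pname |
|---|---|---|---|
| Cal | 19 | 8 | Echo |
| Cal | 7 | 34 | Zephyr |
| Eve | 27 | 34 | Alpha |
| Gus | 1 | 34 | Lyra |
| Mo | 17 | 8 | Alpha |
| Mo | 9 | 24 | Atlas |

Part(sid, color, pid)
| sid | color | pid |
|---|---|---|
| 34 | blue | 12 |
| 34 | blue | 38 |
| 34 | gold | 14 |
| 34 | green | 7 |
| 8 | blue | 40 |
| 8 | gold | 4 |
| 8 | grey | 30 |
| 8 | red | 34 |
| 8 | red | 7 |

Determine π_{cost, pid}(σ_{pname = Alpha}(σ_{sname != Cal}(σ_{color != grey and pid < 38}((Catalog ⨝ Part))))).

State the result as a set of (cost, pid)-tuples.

{(17, 34), (17, 4), (17, 7), (27, 12), (27, 14), (27, 7)}

Natural join on sid: {(Cal, 19, 8, Echo, blue, 40), (Cal, 19, 8, Echo, gold, 4), (Cal, 19, 8, Echo, grey, 30), (Cal, 19, 8, Echo, red, 34), (Cal, 19, 8, Echo, red, 7), (Cal, 7, 34, Zephyr, blue, 12), (Cal, 7, 34, Zephyr, blue, 38), (Cal, 7, 34, Zephyr, gold, 14), (Cal, 7, 34, Zephyr, green, 7), (Eve, 27, 34, Alpha, blue, 12), (Eve, 27, 34, Alpha, blue, 38), (Eve, 27, 34, Alpha, gold, 14), (Eve, 27, 34, Alpha, green, 7), (Gus, 1, 34, Lyra, blue, 12), (Gus, 1, 34, Lyra, blue, 38), (Gus, 1, 34, Lyra, gold, 14), (Gus, 1, 34, Lyra, green, 7), (Mo, 17, 8, Alpha, blue, 40), (Mo, 17, 8, Alpha, gold, 4), (Mo, 17, 8, Alpha, grey, 30), (Mo, 17, 8, Alpha, red, 34), (Mo, 17, 8, Alpha, red, 7)}
Apply σ_{color != grey and pid < 38}; surviving tuples: {(Cal, 19, 8, Echo, gold, 4), (Cal, 19, 8, Echo, red, 34), (Cal, 19, 8, Echo, red, 7), (Cal, 7, 34, Zephyr, blue, 12), (Cal, 7, 34, Zephyr, gold, 14), (Cal, 7, 34, Zephyr, green, 7), (Eve, 27, 34, Alpha, blue, 12), (Eve, 27, 34, Alpha, gold, 14), (Eve, 27, 34, Alpha, green, 7), (Gus, 1, 34, Lyra, blue, 12), (Gus, 1, 34, Lyra, gold, 14), (Gus, 1, 34, Lyra, green, 7), (Mo, 17, 8, Alpha, gold, 4), (Mo, 17, 8, Alpha, red, 34), (Mo, 17, 8, Alpha, red, 7)}
Apply σ_{sname != Cal}; surviving tuples: {(Eve, 27, 34, Alpha, blue, 12), (Eve, 27, 34, Alpha, gold, 14), (Eve, 27, 34, Alpha, green, 7), (Gus, 1, 34, Lyra, blue, 12), (Gus, 1, 34, Lyra, gold, 14), (Gus, 1, 34, Lyra, green, 7), (Mo, 17, 8, Alpha, gold, 4), (Mo, 17, 8, Alpha, red, 34), (Mo, 17, 8, Alpha, red, 7)}
Apply σ_{pname = Alpha}; surviving tuples: {(Eve, 27, 34, Alpha, blue, 12), (Eve, 27, 34, Alpha, gold, 14), (Eve, 27, 34, Alpha, green, 7), (Mo, 17, 8, Alpha, gold, 4), (Mo, 17, 8, Alpha, red, 34), (Mo, 17, 8, Alpha, red, 7)}
π[cost, pid]: project onto (cost, pid) → {(17, 34), (17, 4), (17, 7), (27, 12), (27, 14), (27, 7)}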